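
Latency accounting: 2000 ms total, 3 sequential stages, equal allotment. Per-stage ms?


Formula: per_stage = total_budget / stages
per_stage = 2000 / 3
per_stage = 666.67 ms

666.67 ms


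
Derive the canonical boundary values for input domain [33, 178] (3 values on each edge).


Range: [33, 178]
Boundaries: just below min, min, min+1, max-1, max, just above max
Values: [32, 33, 34, 177, 178, 179]

[32, 33, 34, 177, 178, 179]


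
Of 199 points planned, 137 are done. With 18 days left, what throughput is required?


Formula: Required rate = Remaining points / Days left
Remaining = 199 - 137 = 62 points
Required rate = 62 / 18 = 3.44 points/day

3.44 points/day


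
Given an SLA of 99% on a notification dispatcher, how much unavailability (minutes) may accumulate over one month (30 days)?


Formula: allowed downtime = period * (100 - SLA) / 100
Period (month (30 days)) = 43200 minutes
Unavailability fraction = (100 - 99.0) / 100
Allowed downtime = 43200 * (100 - 99.0) / 100
Allowed downtime = 432.0 minutes

432.0 minutes


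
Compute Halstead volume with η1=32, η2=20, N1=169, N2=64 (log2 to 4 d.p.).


Formula: V = N * log2(η), where N = N1 + N2 and η = η1 + η2
η = 32 + 20 = 52
N = 169 + 64 = 233
log2(52) ≈ 5.7004
V = 233 * 5.7004 = 1328.19

1328.19


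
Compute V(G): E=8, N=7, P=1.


Formula: V(G) = E - N + 2P
V(G) = 8 - 7 + 2*1
V(G) = 1 + 2
V(G) = 3

3


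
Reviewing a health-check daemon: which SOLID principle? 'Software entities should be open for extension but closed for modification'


This describes the Open/Closed Principle (OCP)

Open/Closed Principle (OCP)


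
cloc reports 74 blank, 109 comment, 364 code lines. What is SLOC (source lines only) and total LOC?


Total LOC = blank + comment + code
Total LOC = 74 + 109 + 364 = 547
SLOC (source only) = code = 364

Total LOC: 547, SLOC: 364


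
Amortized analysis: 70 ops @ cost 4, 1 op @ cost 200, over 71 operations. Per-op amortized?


Formula: Amortized cost = Total cost / Operations
Total cost = (70 * 4) + (1 * 200)
Total cost = 280 + 200 = 480
Amortized = 480 / 71 = 6.7606

6.7606


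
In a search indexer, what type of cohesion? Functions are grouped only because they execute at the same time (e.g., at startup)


Reasoning: Related by timing only
Type: Temporal cohesion

Temporal cohesion


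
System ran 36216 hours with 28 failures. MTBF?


Formula: MTBF = Total operating time / Number of failures
MTBF = 36216 / 28
MTBF = 1293.43 hours

1293.43 hours


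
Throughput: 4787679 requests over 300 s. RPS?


Formula: throughput = requests / seconds
throughput = 4787679 / 300
throughput = 15958.93 requests/second

15958.93 requests/second


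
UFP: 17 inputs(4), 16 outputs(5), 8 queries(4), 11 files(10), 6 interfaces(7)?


UFP = EI*4 + EO*5 + EQ*4 + ILF*10 + EIF*7
UFP = 17*4 + 16*5 + 8*4 + 11*10 + 6*7
UFP = 68 + 80 + 32 + 110 + 42
UFP = 332

332


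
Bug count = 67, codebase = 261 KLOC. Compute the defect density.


Defect density = defects / KLOC
Defect density = 67 / 261
Defect density = 0.257 defects/KLOC

0.257 defects/KLOC


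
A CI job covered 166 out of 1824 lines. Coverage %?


Coverage = covered / total * 100
Coverage = 166 / 1824 * 100
Coverage = 9.1%

9.1%


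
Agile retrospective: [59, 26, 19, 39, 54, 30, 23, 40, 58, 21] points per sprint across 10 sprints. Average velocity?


Formula: Avg velocity = Total points / Number of sprints
Points: [59, 26, 19, 39, 54, 30, 23, 40, 58, 21]
Sum = 59 + 26 + 19 + 39 + 54 + 30 + 23 + 40 + 58 + 21 = 369
Avg velocity = 369 / 10 = 36.9 points/sprint

36.9 points/sprint


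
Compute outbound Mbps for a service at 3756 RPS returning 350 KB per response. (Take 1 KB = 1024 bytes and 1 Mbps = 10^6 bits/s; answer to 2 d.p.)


Formula: Mbps = payload_bytes * RPS * 8 / 1e6
Payload per request = 350 KB = 350 * 1024 = 358400 bytes
Total bytes/sec = 358400 * 3756 = 1346150400
Total bits/sec = 1346150400 * 8 = 10769203200
Mbps = 10769203200 / 1e6 = 10769.2

10769.2 Mbps


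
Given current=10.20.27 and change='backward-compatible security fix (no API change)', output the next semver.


Current: 10.20.27
Change category: 'backward-compatible security fix (no API change)' → patch bump
SemVer rule: patch bump → increment PATCH (MAJOR and MINOR unchanged)
New: 10.20.28

10.20.28


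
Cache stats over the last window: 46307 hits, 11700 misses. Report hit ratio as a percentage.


Formula: hit rate = hits / (hits + misses) * 100
hit rate = 46307 / (46307 + 11700) * 100
hit rate = 46307 / 58007 * 100
hit rate = 79.83%

79.83%


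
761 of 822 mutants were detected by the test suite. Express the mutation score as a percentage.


Mutation score = killed / total * 100
Mutation score = 761 / 822 * 100
Mutation score = 92.58%

92.58%


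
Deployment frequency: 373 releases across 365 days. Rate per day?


Formula: deployments per day = releases / days
= 373 / 365
= 1.022 deploys/day
(equivalently, 7.15 deploys/week)

1.022 deploys/day


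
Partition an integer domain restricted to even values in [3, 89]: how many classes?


Constraint: even integers in [3, 89]
Class 1: x < 3 — out-of-range invalid
Class 2: x in [3,89] but odd — wrong type invalid
Class 3: x in [3,89] and even — valid
Class 4: x > 89 — out-of-range invalid
Total equivalence classes: 4

4 equivalence classes


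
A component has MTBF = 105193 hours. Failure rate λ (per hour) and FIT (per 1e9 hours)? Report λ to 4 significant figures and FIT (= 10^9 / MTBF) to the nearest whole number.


Formula: λ = 1 / MTBF; FIT = λ × 1e9 = 1e9 / MTBF
λ = 1 / 105193 ≈ 9.506e-06 failures/hour
FIT = 1e9 / 105193 ≈ 9506 failures per 1e9 hours (nearest whole number)

λ = 9.506e-06 /h, FIT = 9506


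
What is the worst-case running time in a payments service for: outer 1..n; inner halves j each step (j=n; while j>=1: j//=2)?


Reasoning: n times log n
Complexity: O(n log n)

O(n log n)


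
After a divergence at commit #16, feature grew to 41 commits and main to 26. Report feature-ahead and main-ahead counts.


Common ancestor: commit #16
feature commits after divergence: 41 - 16 = 25
main commits after divergence: 26 - 16 = 10
feature is 25 commits ahead of main
main is 10 commits ahead of feature

feature ahead: 25, main ahead: 10


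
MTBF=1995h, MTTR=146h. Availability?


Availability = MTBF / (MTBF + MTTR)
Availability = 1995 / (1995 + 146)
Availability = 1995 / 2141
Availability = 93.1808%

93.1808%


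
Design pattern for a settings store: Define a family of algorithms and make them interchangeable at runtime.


This matches the Strategy pattern

Strategy


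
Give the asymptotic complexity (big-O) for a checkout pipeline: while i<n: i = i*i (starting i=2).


Reasoning: squaring drives double-exponential growth; iterations ~ log log n
Complexity: O(log log n)

O(log log n)


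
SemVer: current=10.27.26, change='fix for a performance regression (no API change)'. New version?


Current: 10.27.26
Change category: 'fix for a performance regression (no API change)' → patch bump
SemVer rule: patch bump → increment PATCH (MAJOR and MINOR unchanged)
New: 10.27.27

10.27.27


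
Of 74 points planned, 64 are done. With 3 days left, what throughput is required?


Formula: Required rate = Remaining points / Days left
Remaining = 74 - 64 = 10 points
Required rate = 10 / 3 = 3.33 points/day

3.33 points/day


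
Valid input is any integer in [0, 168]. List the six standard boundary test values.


Range: [0, 168]
Boundaries: just below min, min, min+1, max-1, max, just above max
Values: [-1, 0, 1, 167, 168, 169]

[-1, 0, 1, 167, 168, 169]


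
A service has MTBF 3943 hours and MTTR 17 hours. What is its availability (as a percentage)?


Availability = MTBF / (MTBF + MTTR)
Availability = 3943 / (3943 + 17)
Availability = 3943 / 3960
Availability = 99.5707%

99.5707%


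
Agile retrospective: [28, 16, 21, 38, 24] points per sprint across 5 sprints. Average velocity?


Formula: Avg velocity = Total points / Number of sprints
Points: [28, 16, 21, 38, 24]
Sum = 28 + 16 + 21 + 38 + 24 = 127
Avg velocity = 127 / 5 = 25.4 points/sprint

25.4 points/sprint


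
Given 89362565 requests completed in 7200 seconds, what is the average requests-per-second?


Formula: throughput = requests / seconds
throughput = 89362565 / 7200
throughput = 12411.47 requests/second

12411.47 requests/second


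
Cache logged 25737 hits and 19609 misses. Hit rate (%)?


Formula: hit rate = hits / (hits + misses) * 100
hit rate = 25737 / (25737 + 19609) * 100
hit rate = 25737 / 45346 * 100
hit rate = 56.76%

56.76%


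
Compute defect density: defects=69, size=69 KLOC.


Defect density = defects / KLOC
Defect density = 69 / 69
Defect density = 1.0 defects/KLOC

1.0 defects/KLOC


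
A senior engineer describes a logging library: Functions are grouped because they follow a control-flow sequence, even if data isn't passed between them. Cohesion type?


Reasoning: Grouped by order of execution within a routine, not by data flow
Type: Procedural cohesion

Procedural cohesion


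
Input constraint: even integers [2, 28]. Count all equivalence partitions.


Constraint: even integers in [2, 28]
Class 1: x < 2 — out-of-range invalid
Class 2: x in [2,28] but odd — wrong type invalid
Class 3: x in [2,28] and even — valid
Class 4: x > 28 — out-of-range invalid
Total equivalence classes: 4

4 equivalence classes


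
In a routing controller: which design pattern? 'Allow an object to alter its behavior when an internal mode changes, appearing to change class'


This matches the State pattern

State


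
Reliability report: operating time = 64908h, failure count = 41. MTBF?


Formula: MTBF = Total operating time / Number of failures
MTBF = 64908 / 41
MTBF = 1583.12 hours

1583.12 hours


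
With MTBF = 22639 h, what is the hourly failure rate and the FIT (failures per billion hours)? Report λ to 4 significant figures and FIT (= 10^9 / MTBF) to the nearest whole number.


Formula: λ = 1 / MTBF; FIT = λ × 1e9 = 1e9 / MTBF
λ = 1 / 22639 ≈ 4.417e-05 failures/hour
FIT = 1e9 / 22639 ≈ 44172 failures per 1e9 hours (nearest whole number)

λ = 4.417e-05 /h, FIT = 44172


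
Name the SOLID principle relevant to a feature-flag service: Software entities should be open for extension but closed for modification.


This describes the Open/Closed Principle (OCP)

Open/Closed Principle (OCP)


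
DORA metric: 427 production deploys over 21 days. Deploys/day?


Formula: deployments per day = releases / days
= 427 / 21
= 20.333 deploys/day
(equivalently, 142.33 deploys/week)

20.333 deploys/day


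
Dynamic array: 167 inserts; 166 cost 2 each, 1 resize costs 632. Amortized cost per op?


Formula: Amortized cost = Total cost / Operations
Total cost = (166 * 2) + (1 * 632)
Total cost = 332 + 632 = 964
Amortized = 964 / 167 = 5.7725

5.7725


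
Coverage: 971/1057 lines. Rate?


Coverage = covered / total * 100
Coverage = 971 / 1057 * 100
Coverage = 91.86%

91.86%


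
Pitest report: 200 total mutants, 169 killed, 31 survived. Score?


Mutation score = killed / total * 100
Mutation score = 169 / 200 * 100
Mutation score = 84.5%

84.5%


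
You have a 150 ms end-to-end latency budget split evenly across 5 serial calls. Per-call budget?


Formula: per_stage = total_budget / stages
per_stage = 150 / 5
per_stage = 30.0 ms

30.0 ms


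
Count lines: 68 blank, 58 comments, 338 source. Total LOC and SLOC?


Total LOC = blank + comment + code
Total LOC = 68 + 58 + 338 = 464
SLOC (source only) = code = 338

Total LOC: 464, SLOC: 338


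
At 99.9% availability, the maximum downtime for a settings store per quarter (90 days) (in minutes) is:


Formula: allowed downtime = period * (100 - SLA) / 100
Period (quarter (90 days)) = 129600 minutes
Unavailability fraction = (100 - 99.9) / 100
Allowed downtime = 129600 * (100 - 99.9) / 100
Allowed downtime = 129.6 minutes

129.6 minutes


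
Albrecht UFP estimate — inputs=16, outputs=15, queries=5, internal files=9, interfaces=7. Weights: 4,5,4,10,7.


UFP = EI*4 + EO*5 + EQ*4 + ILF*10 + EIF*7
UFP = 16*4 + 15*5 + 5*4 + 9*10 + 7*7
UFP = 64 + 75 + 20 + 90 + 49
UFP = 298

298


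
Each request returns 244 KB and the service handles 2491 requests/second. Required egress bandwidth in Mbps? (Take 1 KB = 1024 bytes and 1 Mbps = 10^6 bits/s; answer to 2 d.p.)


Formula: Mbps = payload_bytes * RPS * 8 / 1e6
Payload per request = 244 KB = 244 * 1024 = 249856 bytes
Total bytes/sec = 249856 * 2491 = 622391296
Total bits/sec = 622391296 * 8 = 4979130368
Mbps = 4979130368 / 1e6 = 4979.13

4979.13 Mbps


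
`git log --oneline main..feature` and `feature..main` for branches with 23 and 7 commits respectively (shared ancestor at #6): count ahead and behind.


Common ancestor: commit #6
feature commits after divergence: 23 - 6 = 17
main commits after divergence: 7 - 6 = 1
feature is 17 commits ahead of main
main is 1 commits ahead of feature

feature ahead: 17, main ahead: 1


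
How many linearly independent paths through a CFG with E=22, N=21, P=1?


Formula: V(G) = E - N + 2P
V(G) = 22 - 21 + 2*1
V(G) = 1 + 2
V(G) = 3

3


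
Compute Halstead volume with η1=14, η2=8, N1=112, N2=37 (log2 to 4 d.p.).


Formula: V = N * log2(η), where N = N1 + N2 and η = η1 + η2
η = 14 + 8 = 22
N = 112 + 37 = 149
log2(22) ≈ 4.4594
V = 149 * 4.4594 = 664.45

664.45


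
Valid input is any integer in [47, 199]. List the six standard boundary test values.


Range: [47, 199]
Boundaries: just below min, min, min+1, max-1, max, just above max
Values: [46, 47, 48, 198, 199, 200]

[46, 47, 48, 198, 199, 200]


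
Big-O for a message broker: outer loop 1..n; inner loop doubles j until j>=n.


Reasoning: linear outer times logarithmic inner
Complexity: O(n log n)

O(n log n)


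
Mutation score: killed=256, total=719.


Mutation score = killed / total * 100
Mutation score = 256 / 719 * 100
Mutation score = 35.61%

35.61%


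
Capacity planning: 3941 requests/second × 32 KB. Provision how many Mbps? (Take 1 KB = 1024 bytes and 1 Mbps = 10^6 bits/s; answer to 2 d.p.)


Formula: Mbps = payload_bytes * RPS * 8 / 1e6
Payload per request = 32 KB = 32 * 1024 = 32768 bytes
Total bytes/sec = 32768 * 3941 = 129138688
Total bits/sec = 129138688 * 8 = 1033109504
Mbps = 1033109504 / 1e6 = 1033.11

1033.11 Mbps


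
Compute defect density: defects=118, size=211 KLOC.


Defect density = defects / KLOC
Defect density = 118 / 211
Defect density = 0.559 defects/KLOC

0.559 defects/KLOC


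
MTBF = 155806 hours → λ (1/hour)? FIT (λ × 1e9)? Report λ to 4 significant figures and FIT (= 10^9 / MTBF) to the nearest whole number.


Formula: λ = 1 / MTBF; FIT = λ × 1e9 = 1e9 / MTBF
λ = 1 / 155806 ≈ 6.418e-06 failures/hour
FIT = 1e9 / 155806 ≈ 6418 failures per 1e9 hours (nearest whole number)

λ = 6.418e-06 /h, FIT = 6418


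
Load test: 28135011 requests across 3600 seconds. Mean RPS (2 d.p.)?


Formula: throughput = requests / seconds
throughput = 28135011 / 3600
throughput = 7815.28 requests/second

7815.28 requests/second


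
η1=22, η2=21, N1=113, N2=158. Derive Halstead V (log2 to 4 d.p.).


Formula: V = N * log2(η), where N = N1 + N2 and η = η1 + η2
η = 22 + 21 = 43
N = 113 + 158 = 271
log2(43) ≈ 5.4263
V = 271 * 5.4263 = 1470.53

1470.53


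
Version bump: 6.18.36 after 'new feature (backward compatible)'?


Current: 6.18.36
Change category: 'new feature (backward compatible)' → minor bump
SemVer rule: minor bump → increment MINOR, reset PATCH to 0 (MAJOR unchanged)
New: 6.19.0

6.19.0


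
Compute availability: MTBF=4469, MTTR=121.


Availability = MTBF / (MTBF + MTTR)
Availability = 4469 / (4469 + 121)
Availability = 4469 / 4590
Availability = 97.3638%

97.3638%


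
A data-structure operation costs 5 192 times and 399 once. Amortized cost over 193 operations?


Formula: Amortized cost = Total cost / Operations
Total cost = (192 * 5) + (1 * 399)
Total cost = 960 + 399 = 1359
Amortized = 1359 / 193 = 7.0415

7.0415


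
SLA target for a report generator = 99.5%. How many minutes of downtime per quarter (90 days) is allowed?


Formula: allowed downtime = period * (100 - SLA) / 100
Period (quarter (90 days)) = 129600 minutes
Unavailability fraction = (100 - 99.5) / 100
Allowed downtime = 129600 * (100 - 99.5) / 100
Allowed downtime = 648.0 minutes

648.0 minutes


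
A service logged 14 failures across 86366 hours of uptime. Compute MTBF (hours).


Formula: MTBF = Total operating time / Number of failures
MTBF = 86366 / 14
MTBF = 6169.0 hours

6169.0 hours


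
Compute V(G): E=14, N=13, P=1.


Formula: V(G) = E - N + 2P
V(G) = 14 - 13 + 2*1
V(G) = 1 + 2
V(G) = 3

3


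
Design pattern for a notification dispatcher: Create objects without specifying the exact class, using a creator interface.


This matches the Factory Method pattern

Factory Method


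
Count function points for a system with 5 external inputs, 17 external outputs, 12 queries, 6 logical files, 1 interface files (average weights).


UFP = EI*4 + EO*5 + EQ*4 + ILF*10 + EIF*7
UFP = 5*4 + 17*5 + 12*4 + 6*10 + 1*7
UFP = 20 + 85 + 48 + 60 + 7
UFP = 220

220


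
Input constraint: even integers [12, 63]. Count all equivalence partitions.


Constraint: even integers in [12, 63]
Class 1: x < 12 — out-of-range invalid
Class 2: x in [12,63] but odd — wrong type invalid
Class 3: x in [12,63] and even — valid
Class 4: x > 63 — out-of-range invalid
Total equivalence classes: 4

4 equivalence classes


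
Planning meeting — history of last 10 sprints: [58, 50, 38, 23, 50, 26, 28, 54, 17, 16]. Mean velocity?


Formula: Avg velocity = Total points / Number of sprints
Points: [58, 50, 38, 23, 50, 26, 28, 54, 17, 16]
Sum = 58 + 50 + 38 + 23 + 50 + 26 + 28 + 54 + 17 + 16 = 360
Avg velocity = 360 / 10 = 36.0 points/sprint

36.0 points/sprint


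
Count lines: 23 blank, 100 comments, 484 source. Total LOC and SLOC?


Total LOC = blank + comment + code
Total LOC = 23 + 100 + 484 = 607
SLOC (source only) = code = 484

Total LOC: 607, SLOC: 484


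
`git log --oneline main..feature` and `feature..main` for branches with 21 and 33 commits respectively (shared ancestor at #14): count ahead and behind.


Common ancestor: commit #14
feature commits after divergence: 21 - 14 = 7
main commits after divergence: 33 - 14 = 19
feature is 7 commits ahead of main
main is 19 commits ahead of feature

feature ahead: 7, main ahead: 19


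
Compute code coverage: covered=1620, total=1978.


Coverage = covered / total * 100
Coverage = 1620 / 1978 * 100
Coverage = 81.9%

81.9%


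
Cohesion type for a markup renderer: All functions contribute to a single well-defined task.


Reasoning: Best: single purpose
Type: Functional cohesion

Functional cohesion


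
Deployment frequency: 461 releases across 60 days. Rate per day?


Formula: deployments per day = releases / days
= 461 / 60
= 7.683 deploys/day
(equivalently, 53.78 deploys/week)

7.683 deploys/day


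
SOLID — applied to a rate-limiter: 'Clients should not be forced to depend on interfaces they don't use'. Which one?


This describes the Interface Segregation Principle (ISP)

Interface Segregation Principle (ISP)


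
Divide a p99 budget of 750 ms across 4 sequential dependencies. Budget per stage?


Formula: per_stage = total_budget / stages
per_stage = 750 / 4
per_stage = 187.5 ms

187.5 ms


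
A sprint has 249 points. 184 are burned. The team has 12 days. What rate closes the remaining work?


Formula: Required rate = Remaining points / Days left
Remaining = 249 - 184 = 65 points
Required rate = 65 / 12 = 5.42 points/day

5.42 points/day


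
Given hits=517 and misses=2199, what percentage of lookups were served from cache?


Formula: hit rate = hits / (hits + misses) * 100
hit rate = 517 / (517 + 2199) * 100
hit rate = 517 / 2716 * 100
hit rate = 19.04%

19.04%


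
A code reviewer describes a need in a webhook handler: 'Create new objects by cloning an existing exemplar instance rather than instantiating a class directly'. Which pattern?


This matches the Prototype pattern

Prototype


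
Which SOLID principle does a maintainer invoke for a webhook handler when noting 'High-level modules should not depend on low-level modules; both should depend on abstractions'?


This describes the Dependency Inversion Principle (DIP)

Dependency Inversion Principle (DIP)


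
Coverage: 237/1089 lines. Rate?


Coverage = covered / total * 100
Coverage = 237 / 1089 * 100
Coverage = 21.76%

21.76%


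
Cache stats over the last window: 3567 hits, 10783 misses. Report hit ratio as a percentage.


Formula: hit rate = hits / (hits + misses) * 100
hit rate = 3567 / (3567 + 10783) * 100
hit rate = 3567 / 14350 * 100
hit rate = 24.86%

24.86%


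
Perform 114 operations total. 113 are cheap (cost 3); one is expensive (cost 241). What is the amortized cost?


Formula: Amortized cost = Total cost / Operations
Total cost = (113 * 3) + (1 * 241)
Total cost = 339 + 241 = 580
Amortized = 580 / 114 = 5.0877

5.0877


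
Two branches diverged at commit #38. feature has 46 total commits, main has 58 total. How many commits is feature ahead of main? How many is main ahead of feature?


Common ancestor: commit #38
feature commits after divergence: 46 - 38 = 8
main commits after divergence: 58 - 38 = 20
feature is 8 commits ahead of main
main is 20 commits ahead of feature

feature ahead: 8, main ahead: 20


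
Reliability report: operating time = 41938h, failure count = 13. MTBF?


Formula: MTBF = Total operating time / Number of failures
MTBF = 41938 / 13
MTBF = 3226.0 hours

3226.0 hours


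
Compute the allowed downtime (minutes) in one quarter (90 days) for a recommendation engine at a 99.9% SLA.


Formula: allowed downtime = period * (100 - SLA) / 100
Period (quarter (90 days)) = 129600 minutes
Unavailability fraction = (100 - 99.9) / 100
Allowed downtime = 129600 * (100 - 99.9) / 100
Allowed downtime = 129.6 minutes

129.6 minutes


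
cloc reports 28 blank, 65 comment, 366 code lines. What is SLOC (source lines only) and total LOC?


Total LOC = blank + comment + code
Total LOC = 28 + 65 + 366 = 459
SLOC (source only) = code = 366

Total LOC: 459, SLOC: 366


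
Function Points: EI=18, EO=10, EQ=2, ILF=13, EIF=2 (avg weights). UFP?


UFP = EI*4 + EO*5 + EQ*4 + ILF*10 + EIF*7
UFP = 18*4 + 10*5 + 2*4 + 13*10 + 2*7
UFP = 72 + 50 + 8 + 130 + 14
UFP = 274

274


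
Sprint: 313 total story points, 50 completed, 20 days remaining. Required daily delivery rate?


Formula: Required rate = Remaining points / Days left
Remaining = 313 - 50 = 263 points
Required rate = 263 / 20 = 13.15 points/day

13.15 points/day


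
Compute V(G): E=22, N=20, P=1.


Formula: V(G) = E - N + 2P
V(G) = 22 - 20 + 2*1
V(G) = 2 + 2
V(G) = 4

4


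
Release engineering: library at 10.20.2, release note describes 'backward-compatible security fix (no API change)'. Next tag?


Current: 10.20.2
Change category: 'backward-compatible security fix (no API change)' → patch bump
SemVer rule: patch bump → increment PATCH (MAJOR and MINOR unchanged)
New: 10.20.3

10.20.3


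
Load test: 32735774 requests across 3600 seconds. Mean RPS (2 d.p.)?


Formula: throughput = requests / seconds
throughput = 32735774 / 3600
throughput = 9093.27 requests/second

9093.27 requests/second


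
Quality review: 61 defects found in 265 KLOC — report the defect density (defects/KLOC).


Defect density = defects / KLOC
Defect density = 61 / 265
Defect density = 0.23 defects/KLOC

0.23 defects/KLOC


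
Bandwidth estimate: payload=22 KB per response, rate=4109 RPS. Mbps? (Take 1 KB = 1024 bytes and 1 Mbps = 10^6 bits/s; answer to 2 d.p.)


Formula: Mbps = payload_bytes * RPS * 8 / 1e6
Payload per request = 22 KB = 22 * 1024 = 22528 bytes
Total bytes/sec = 22528 * 4109 = 92567552
Total bits/sec = 92567552 * 8 = 740540416
Mbps = 740540416 / 1e6 = 740.54

740.54 Mbps


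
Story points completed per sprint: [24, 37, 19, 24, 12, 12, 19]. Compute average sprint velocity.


Formula: Avg velocity = Total points / Number of sprints
Points: [24, 37, 19, 24, 12, 12, 19]
Sum = 24 + 37 + 19 + 24 + 12 + 12 + 19 = 147
Avg velocity = 147 / 7 = 21.0 points/sprint

21.0 points/sprint


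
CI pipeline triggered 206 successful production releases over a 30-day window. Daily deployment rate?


Formula: deployments per day = releases / days
= 206 / 30
= 6.867 deploys/day
(equivalently, 48.07 deploys/week)

6.867 deploys/day


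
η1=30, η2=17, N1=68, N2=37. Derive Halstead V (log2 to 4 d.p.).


Formula: V = N * log2(η), where N = N1 + N2 and η = η1 + η2
η = 30 + 17 = 47
N = 68 + 37 = 105
log2(47) ≈ 5.5546
V = 105 * 5.5546 = 583.23

583.23


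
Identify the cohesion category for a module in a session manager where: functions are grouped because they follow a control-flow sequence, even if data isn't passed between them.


Reasoning: Grouped by order of execution within a routine, not by data flow
Type: Procedural cohesion

Procedural cohesion


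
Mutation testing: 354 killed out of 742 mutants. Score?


Mutation score = killed / total * 100
Mutation score = 354 / 742 * 100
Mutation score = 47.71%

47.71%


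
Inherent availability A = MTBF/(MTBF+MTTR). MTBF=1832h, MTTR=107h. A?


Availability = MTBF / (MTBF + MTTR)
Availability = 1832 / (1832 + 107)
Availability = 1832 / 1939
Availability = 94.4817%

94.4817%


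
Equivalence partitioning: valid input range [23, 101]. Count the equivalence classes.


Valid range: [23, 101]
Class 1: x < 23 — invalid
Class 2: 23 ≤ x ≤ 101 — valid
Class 3: x > 101 — invalid
Total equivalence classes: 3

3 equivalence classes


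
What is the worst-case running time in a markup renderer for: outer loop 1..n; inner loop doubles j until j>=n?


Reasoning: linear outer times logarithmic inner
Complexity: O(n log n)

O(n log n)


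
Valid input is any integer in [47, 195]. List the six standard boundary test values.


Range: [47, 195]
Boundaries: just below min, min, min+1, max-1, max, just above max
Values: [46, 47, 48, 194, 195, 196]

[46, 47, 48, 194, 195, 196]


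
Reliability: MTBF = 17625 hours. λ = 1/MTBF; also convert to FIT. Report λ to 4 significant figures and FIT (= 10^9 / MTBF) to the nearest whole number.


Formula: λ = 1 / MTBF; FIT = λ × 1e9 = 1e9 / MTBF
λ = 1 / 17625 ≈ 5.674e-05 failures/hour
FIT = 1e9 / 17625 ≈ 56738 failures per 1e9 hours (nearest whole number)

λ = 5.674e-05 /h, FIT = 56738


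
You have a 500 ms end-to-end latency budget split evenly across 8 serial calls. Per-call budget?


Formula: per_stage = total_budget / stages
per_stage = 500 / 8
per_stage = 62.5 ms

62.5 ms


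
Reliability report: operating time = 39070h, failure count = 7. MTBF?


Formula: MTBF = Total operating time / Number of failures
MTBF = 39070 / 7
MTBF = 5581.43 hours

5581.43 hours


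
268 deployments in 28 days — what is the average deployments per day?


Formula: deployments per day = releases / days
= 268 / 28
= 9.571 deploys/day
(equivalently, 67.0 deploys/week)

9.571 deploys/day


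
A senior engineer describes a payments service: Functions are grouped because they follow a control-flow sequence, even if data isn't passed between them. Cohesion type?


Reasoning: Grouped by order of execution within a routine, not by data flow
Type: Procedural cohesion

Procedural cohesion


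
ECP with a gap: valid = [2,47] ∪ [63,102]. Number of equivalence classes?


Valid ranges: [2,47] and [63,102]
Class 1: x < 2 — invalid
Class 2: 2 ≤ x ≤ 47 — valid
Class 3: 47 < x < 63 — invalid (gap between ranges)
Class 4: 63 ≤ x ≤ 102 — valid
Class 5: x > 102 — invalid
Total equivalence classes: 5

5 equivalence classes


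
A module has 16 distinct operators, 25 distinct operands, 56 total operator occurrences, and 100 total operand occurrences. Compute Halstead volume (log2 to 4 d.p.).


Formula: V = N * log2(η), where N = N1 + N2 and η = η1 + η2
η = 16 + 25 = 41
N = 56 + 100 = 156
log2(41) ≈ 5.3576
V = 156 * 5.3576 = 835.79

835.79


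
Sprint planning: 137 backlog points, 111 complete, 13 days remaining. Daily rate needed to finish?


Formula: Required rate = Remaining points / Days left
Remaining = 137 - 111 = 26 points
Required rate = 26 / 13 = 2.0 points/day

2.0 points/day


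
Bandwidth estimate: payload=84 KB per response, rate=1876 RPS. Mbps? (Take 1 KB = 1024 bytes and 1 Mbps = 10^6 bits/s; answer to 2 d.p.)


Formula: Mbps = payload_bytes * RPS * 8 / 1e6
Payload per request = 84 KB = 84 * 1024 = 86016 bytes
Total bytes/sec = 86016 * 1876 = 161366016
Total bits/sec = 161366016 * 8 = 1290928128
Mbps = 1290928128 / 1e6 = 1290.93

1290.93 Mbps


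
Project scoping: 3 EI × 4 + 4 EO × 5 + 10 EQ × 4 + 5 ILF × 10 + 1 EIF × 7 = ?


UFP = EI*4 + EO*5 + EQ*4 + ILF*10 + EIF*7
UFP = 3*4 + 4*5 + 10*4 + 5*10 + 1*7
UFP = 12 + 20 + 40 + 50 + 7
UFP = 129

129


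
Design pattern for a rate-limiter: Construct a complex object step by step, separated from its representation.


This matches the Builder pattern

Builder


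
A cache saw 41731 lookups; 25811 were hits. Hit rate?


Formula: hit rate = hits / (hits + misses) * 100
hit rate = 25811 / (25811 + 15920) * 100
hit rate = 25811 / 41731 * 100
hit rate = 61.85%

61.85%


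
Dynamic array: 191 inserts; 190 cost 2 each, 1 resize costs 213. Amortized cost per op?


Formula: Amortized cost = Total cost / Operations
Total cost = (190 * 2) + (1 * 213)
Total cost = 380 + 213 = 593
Amortized = 593 / 191 = 3.1047

3.1047


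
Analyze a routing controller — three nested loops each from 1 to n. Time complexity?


Reasoning: three levels of nesting over n
Complexity: O(n^3)

O(n^3)


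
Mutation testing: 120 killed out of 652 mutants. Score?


Mutation score = killed / total * 100
Mutation score = 120 / 652 * 100
Mutation score = 18.4%

18.4%


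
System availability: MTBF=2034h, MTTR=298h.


Availability = MTBF / (MTBF + MTTR)
Availability = 2034 / (2034 + 298)
Availability = 2034 / 2332
Availability = 87.2213%

87.2213%


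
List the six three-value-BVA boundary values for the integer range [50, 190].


Range: [50, 190]
Boundaries: just below min, min, min+1, max-1, max, just above max
Values: [49, 50, 51, 189, 190, 191]

[49, 50, 51, 189, 190, 191]


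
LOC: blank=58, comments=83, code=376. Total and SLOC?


Total LOC = blank + comment + code
Total LOC = 58 + 83 + 376 = 517
SLOC (source only) = code = 376

Total LOC: 517, SLOC: 376


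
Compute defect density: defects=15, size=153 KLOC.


Defect density = defects / KLOC
Defect density = 15 / 153
Defect density = 0.098 defects/KLOC

0.098 defects/KLOC


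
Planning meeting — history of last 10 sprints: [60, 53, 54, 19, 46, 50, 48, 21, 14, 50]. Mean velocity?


Formula: Avg velocity = Total points / Number of sprints
Points: [60, 53, 54, 19, 46, 50, 48, 21, 14, 50]
Sum = 60 + 53 + 54 + 19 + 46 + 50 + 48 + 21 + 14 + 50 = 415
Avg velocity = 415 / 10 = 41.5 points/sprint

41.5 points/sprint


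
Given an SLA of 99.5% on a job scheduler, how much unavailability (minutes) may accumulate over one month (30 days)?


Formula: allowed downtime = period * (100 - SLA) / 100
Period (month (30 days)) = 43200 minutes
Unavailability fraction = (100 - 99.5) / 100
Allowed downtime = 43200 * (100 - 99.5) / 100
Allowed downtime = 216.0 minutes

216.0 minutes


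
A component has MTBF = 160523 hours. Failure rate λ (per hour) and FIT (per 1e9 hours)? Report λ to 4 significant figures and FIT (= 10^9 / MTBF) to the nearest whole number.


Formula: λ = 1 / MTBF; FIT = λ × 1e9 = 1e9 / MTBF
λ = 1 / 160523 ≈ 6.230e-06 failures/hour
FIT = 1e9 / 160523 ≈ 6230 failures per 1e9 hours (nearest whole number)

λ = 6.230e-06 /h, FIT = 6230


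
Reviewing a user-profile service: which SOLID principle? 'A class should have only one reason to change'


This describes the Single Responsibility Principle (SRP)

Single Responsibility Principle (SRP)


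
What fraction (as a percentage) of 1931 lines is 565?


Coverage = covered / total * 100
Coverage = 565 / 1931 * 100
Coverage = 29.26%

29.26%


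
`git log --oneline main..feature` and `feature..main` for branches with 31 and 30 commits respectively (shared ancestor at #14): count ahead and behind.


Common ancestor: commit #14
feature commits after divergence: 31 - 14 = 17
main commits after divergence: 30 - 14 = 16
feature is 17 commits ahead of main
main is 16 commits ahead of feature

feature ahead: 17, main ahead: 16


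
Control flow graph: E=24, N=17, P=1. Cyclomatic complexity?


Formula: V(G) = E - N + 2P
V(G) = 24 - 17 + 2*1
V(G) = 7 + 2
V(G) = 9

9


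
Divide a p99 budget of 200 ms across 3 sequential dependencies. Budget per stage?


Formula: per_stage = total_budget / stages
per_stage = 200 / 3
per_stage = 66.67 ms

66.67 ms


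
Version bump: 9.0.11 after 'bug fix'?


Current: 9.0.11
Change category: 'bug fix' → patch bump
SemVer rule: patch bump → increment PATCH (MAJOR and MINOR unchanged)
New: 9.0.12

9.0.12


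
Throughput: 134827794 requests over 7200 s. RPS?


Formula: throughput = requests / seconds
throughput = 134827794 / 7200
throughput = 18726.08 requests/second

18726.08 requests/second


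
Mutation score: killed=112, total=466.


Mutation score = killed / total * 100
Mutation score = 112 / 466 * 100
Mutation score = 24.03%

24.03%


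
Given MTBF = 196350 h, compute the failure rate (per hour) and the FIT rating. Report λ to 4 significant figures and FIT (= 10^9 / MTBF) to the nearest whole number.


Formula: λ = 1 / MTBF; FIT = λ × 1e9 = 1e9 / MTBF
λ = 1 / 196350 ≈ 5.093e-06 failures/hour
FIT = 1e9 / 196350 ≈ 5093 failures per 1e9 hours (nearest whole number)

λ = 5.093e-06 /h, FIT = 5093


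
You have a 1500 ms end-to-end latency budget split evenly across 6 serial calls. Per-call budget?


Formula: per_stage = total_budget / stages
per_stage = 1500 / 6
per_stage = 250.0 ms

250.0 ms


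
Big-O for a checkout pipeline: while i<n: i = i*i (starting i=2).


Reasoning: squaring drives double-exponential growth; iterations ~ log log n
Complexity: O(log log n)

O(log log n)


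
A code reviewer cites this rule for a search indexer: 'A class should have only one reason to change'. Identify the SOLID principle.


This describes the Single Responsibility Principle (SRP)

Single Responsibility Principle (SRP)


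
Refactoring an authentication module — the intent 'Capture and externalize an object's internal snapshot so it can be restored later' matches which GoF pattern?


This matches the Memento pattern

Memento


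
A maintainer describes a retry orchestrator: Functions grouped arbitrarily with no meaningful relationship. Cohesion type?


Reasoning: Worst: random grouping
Type: Coincidental cohesion

Coincidental cohesion


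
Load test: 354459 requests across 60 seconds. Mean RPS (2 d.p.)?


Formula: throughput = requests / seconds
throughput = 354459 / 60
throughput = 5907.65 requests/second

5907.65 requests/second


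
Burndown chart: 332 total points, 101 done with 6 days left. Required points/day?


Formula: Required rate = Remaining points / Days left
Remaining = 332 - 101 = 231 points
Required rate = 231 / 6 = 38.5 points/day

38.5 points/day


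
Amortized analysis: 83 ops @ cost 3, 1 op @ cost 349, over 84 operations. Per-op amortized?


Formula: Amortized cost = Total cost / Operations
Total cost = (83 * 3) + (1 * 349)
Total cost = 249 + 349 = 598
Amortized = 598 / 84 = 7.119

7.119


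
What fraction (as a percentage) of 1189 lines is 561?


Coverage = covered / total * 100
Coverage = 561 / 1189 * 100
Coverage = 47.18%

47.18%


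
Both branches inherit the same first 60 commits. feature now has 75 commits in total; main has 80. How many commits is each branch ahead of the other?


Common ancestor: commit #60
feature commits after divergence: 75 - 60 = 15
main commits after divergence: 80 - 60 = 20
feature is 15 commits ahead of main
main is 20 commits ahead of feature

feature ahead: 15, main ahead: 20


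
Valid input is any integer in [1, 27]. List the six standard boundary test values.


Range: [1, 27]
Boundaries: just below min, min, min+1, max-1, max, just above max
Values: [0, 1, 2, 26, 27, 28]

[0, 1, 2, 26, 27, 28]


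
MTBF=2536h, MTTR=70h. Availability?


Availability = MTBF / (MTBF + MTTR)
Availability = 2536 / (2536 + 70)
Availability = 2536 / 2606
Availability = 97.3139%

97.3139%


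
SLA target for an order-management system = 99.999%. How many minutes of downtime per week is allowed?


Formula: allowed downtime = period * (100 - SLA) / 100
Period (week) = 10080 minutes
Unavailability fraction = (100 - 99.999) / 100
Allowed downtime = 10080 * (100 - 99.999) / 100
Allowed downtime = 0.1008 minutes

0.1008 minutes


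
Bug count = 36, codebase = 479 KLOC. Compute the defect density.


Defect density = defects / KLOC
Defect density = 36 / 479
Defect density = 0.075 defects/KLOC

0.075 defects/KLOC


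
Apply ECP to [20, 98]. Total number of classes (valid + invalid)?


Valid range: [20, 98]
Class 1: x < 20 — invalid
Class 2: 20 ≤ x ≤ 98 — valid
Class 3: x > 98 — invalid
Total equivalence classes: 3

3 equivalence classes


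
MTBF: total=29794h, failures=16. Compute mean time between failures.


Formula: MTBF = Total operating time / Number of failures
MTBF = 29794 / 16
MTBF = 1862.13 hours

1862.13 hours


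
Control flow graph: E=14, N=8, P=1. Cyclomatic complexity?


Formula: V(G) = E - N + 2P
V(G) = 14 - 8 + 2*1
V(G) = 6 + 2
V(G) = 8

8


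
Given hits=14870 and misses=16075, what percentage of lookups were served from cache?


Formula: hit rate = hits / (hits + misses) * 100
hit rate = 14870 / (14870 + 16075) * 100
hit rate = 14870 / 30945 * 100
hit rate = 48.05%

48.05%


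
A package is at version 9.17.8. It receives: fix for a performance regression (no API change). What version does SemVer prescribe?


Current: 9.17.8
Change category: 'fix for a performance regression (no API change)' → patch bump
SemVer rule: patch bump → increment PATCH (MAJOR and MINOR unchanged)
New: 9.17.9

9.17.9


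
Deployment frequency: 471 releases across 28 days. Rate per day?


Formula: deployments per day = releases / days
= 471 / 28
= 16.821 deploys/day
(equivalently, 117.75 deploys/week)

16.821 deploys/day


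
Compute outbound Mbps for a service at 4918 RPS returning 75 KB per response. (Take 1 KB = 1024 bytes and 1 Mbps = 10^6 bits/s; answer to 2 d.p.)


Formula: Mbps = payload_bytes * RPS * 8 / 1e6
Payload per request = 75 KB = 75 * 1024 = 76800 bytes
Total bytes/sec = 76800 * 4918 = 377702400
Total bits/sec = 377702400 * 8 = 3021619200
Mbps = 3021619200 / 1e6 = 3021.62

3021.62 Mbps


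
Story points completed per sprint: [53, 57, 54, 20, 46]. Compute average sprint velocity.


Formula: Avg velocity = Total points / Number of sprints
Points: [53, 57, 54, 20, 46]
Sum = 53 + 57 + 54 + 20 + 46 = 230
Avg velocity = 230 / 5 = 46.0 points/sprint

46.0 points/sprint


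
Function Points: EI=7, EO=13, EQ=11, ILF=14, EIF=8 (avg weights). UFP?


UFP = EI*4 + EO*5 + EQ*4 + ILF*10 + EIF*7
UFP = 7*4 + 13*5 + 11*4 + 14*10 + 8*7
UFP = 28 + 65 + 44 + 140 + 56
UFP = 333

333


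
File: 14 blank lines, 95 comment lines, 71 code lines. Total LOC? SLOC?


Total LOC = blank + comment + code
Total LOC = 14 + 95 + 71 = 180
SLOC (source only) = code = 71

Total LOC: 180, SLOC: 71
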